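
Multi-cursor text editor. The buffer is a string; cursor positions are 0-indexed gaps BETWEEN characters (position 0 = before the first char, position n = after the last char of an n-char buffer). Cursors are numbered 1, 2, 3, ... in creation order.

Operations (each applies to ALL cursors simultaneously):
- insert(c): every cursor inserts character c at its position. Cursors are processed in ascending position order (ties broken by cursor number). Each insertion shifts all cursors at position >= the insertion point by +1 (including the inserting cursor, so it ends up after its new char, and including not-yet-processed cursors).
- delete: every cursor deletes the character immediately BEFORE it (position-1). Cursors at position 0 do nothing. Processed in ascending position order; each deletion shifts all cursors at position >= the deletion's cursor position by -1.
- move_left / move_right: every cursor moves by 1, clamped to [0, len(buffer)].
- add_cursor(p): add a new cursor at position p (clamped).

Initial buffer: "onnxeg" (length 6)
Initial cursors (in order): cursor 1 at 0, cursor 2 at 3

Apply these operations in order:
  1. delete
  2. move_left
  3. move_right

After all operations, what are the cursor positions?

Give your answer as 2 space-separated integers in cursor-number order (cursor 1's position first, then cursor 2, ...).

After op 1 (delete): buffer="onxeg" (len 5), cursors c1@0 c2@2, authorship .....
After op 2 (move_left): buffer="onxeg" (len 5), cursors c1@0 c2@1, authorship .....
After op 3 (move_right): buffer="onxeg" (len 5), cursors c1@1 c2@2, authorship .....

Answer: 1 2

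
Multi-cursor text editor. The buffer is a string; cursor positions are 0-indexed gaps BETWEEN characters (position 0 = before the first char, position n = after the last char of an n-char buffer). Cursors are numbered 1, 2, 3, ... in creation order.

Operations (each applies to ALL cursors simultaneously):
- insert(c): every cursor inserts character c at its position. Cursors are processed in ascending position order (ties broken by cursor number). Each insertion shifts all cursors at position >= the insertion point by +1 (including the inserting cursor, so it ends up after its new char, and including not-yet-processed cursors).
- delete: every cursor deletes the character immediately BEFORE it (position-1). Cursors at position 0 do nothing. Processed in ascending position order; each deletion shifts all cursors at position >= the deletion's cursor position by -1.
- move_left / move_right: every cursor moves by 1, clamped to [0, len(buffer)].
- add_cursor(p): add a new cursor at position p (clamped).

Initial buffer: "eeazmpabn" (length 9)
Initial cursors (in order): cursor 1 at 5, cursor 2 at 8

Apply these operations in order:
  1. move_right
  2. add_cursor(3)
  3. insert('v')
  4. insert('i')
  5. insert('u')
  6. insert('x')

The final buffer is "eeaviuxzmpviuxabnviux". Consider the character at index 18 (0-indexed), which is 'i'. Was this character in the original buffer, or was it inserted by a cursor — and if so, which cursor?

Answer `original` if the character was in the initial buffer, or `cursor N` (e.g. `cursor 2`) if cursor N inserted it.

After op 1 (move_right): buffer="eeazmpabn" (len 9), cursors c1@6 c2@9, authorship .........
After op 2 (add_cursor(3)): buffer="eeazmpabn" (len 9), cursors c3@3 c1@6 c2@9, authorship .........
After op 3 (insert('v')): buffer="eeavzmpvabnv" (len 12), cursors c3@4 c1@8 c2@12, authorship ...3...1...2
After op 4 (insert('i')): buffer="eeavizmpviabnvi" (len 15), cursors c3@5 c1@10 c2@15, authorship ...33...11...22
After op 5 (insert('u')): buffer="eeaviuzmpviuabnviu" (len 18), cursors c3@6 c1@12 c2@18, authorship ...333...111...222
After op 6 (insert('x')): buffer="eeaviuxzmpviuxabnviux" (len 21), cursors c3@7 c1@14 c2@21, authorship ...3333...1111...2222
Authorship (.=original, N=cursor N): . . . 3 3 3 3 . . . 1 1 1 1 . . . 2 2 2 2
Index 18: author = 2

Answer: cursor 2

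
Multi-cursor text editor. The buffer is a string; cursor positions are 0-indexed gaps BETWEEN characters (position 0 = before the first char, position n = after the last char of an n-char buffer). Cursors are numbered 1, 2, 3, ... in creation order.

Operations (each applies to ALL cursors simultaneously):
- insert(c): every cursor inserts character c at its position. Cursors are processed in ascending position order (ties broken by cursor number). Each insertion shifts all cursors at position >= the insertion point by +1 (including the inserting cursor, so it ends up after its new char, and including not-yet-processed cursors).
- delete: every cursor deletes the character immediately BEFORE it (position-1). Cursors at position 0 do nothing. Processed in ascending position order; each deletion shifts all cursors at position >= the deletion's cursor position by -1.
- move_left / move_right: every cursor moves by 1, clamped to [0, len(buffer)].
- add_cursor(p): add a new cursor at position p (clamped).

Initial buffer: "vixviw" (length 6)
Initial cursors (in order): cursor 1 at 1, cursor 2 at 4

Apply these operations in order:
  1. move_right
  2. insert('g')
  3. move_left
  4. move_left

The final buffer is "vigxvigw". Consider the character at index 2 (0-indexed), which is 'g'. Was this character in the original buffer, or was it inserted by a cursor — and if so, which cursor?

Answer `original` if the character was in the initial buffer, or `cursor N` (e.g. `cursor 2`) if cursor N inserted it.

Answer: cursor 1

Derivation:
After op 1 (move_right): buffer="vixviw" (len 6), cursors c1@2 c2@5, authorship ......
After op 2 (insert('g')): buffer="vigxvigw" (len 8), cursors c1@3 c2@7, authorship ..1...2.
After op 3 (move_left): buffer="vigxvigw" (len 8), cursors c1@2 c2@6, authorship ..1...2.
After op 4 (move_left): buffer="vigxvigw" (len 8), cursors c1@1 c2@5, authorship ..1...2.
Authorship (.=original, N=cursor N): . . 1 . . . 2 .
Index 2: author = 1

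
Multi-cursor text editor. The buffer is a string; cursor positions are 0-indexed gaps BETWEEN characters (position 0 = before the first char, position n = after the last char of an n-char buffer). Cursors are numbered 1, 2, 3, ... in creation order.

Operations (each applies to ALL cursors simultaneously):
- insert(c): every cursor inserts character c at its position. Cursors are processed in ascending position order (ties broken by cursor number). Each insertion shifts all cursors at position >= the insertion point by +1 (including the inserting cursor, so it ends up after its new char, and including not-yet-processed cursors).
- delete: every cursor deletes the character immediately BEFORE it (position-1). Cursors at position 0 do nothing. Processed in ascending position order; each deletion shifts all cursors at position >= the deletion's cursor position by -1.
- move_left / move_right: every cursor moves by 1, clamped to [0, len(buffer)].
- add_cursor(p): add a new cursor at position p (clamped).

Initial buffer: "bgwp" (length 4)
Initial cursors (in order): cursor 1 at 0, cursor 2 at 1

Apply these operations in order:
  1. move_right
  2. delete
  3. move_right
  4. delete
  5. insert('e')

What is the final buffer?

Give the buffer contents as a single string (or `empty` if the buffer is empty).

After op 1 (move_right): buffer="bgwp" (len 4), cursors c1@1 c2@2, authorship ....
After op 2 (delete): buffer="wp" (len 2), cursors c1@0 c2@0, authorship ..
After op 3 (move_right): buffer="wp" (len 2), cursors c1@1 c2@1, authorship ..
After op 4 (delete): buffer="p" (len 1), cursors c1@0 c2@0, authorship .
After op 5 (insert('e')): buffer="eep" (len 3), cursors c1@2 c2@2, authorship 12.

Answer: eep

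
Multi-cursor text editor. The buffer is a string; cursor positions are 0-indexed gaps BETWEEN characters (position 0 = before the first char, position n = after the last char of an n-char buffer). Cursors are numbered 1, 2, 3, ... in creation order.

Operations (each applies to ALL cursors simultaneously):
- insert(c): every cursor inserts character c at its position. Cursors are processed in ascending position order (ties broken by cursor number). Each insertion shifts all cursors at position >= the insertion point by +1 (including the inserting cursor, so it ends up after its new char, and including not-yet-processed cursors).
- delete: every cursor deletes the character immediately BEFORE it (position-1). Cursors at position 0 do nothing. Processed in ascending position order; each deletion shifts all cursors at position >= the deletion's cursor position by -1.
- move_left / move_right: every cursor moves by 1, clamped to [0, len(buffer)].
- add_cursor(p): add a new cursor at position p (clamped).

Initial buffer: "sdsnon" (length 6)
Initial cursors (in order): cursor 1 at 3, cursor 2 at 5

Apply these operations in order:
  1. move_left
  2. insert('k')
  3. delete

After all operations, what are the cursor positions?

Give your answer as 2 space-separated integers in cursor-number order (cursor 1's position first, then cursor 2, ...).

Answer: 2 4

Derivation:
After op 1 (move_left): buffer="sdsnon" (len 6), cursors c1@2 c2@4, authorship ......
After op 2 (insert('k')): buffer="sdksnkon" (len 8), cursors c1@3 c2@6, authorship ..1..2..
After op 3 (delete): buffer="sdsnon" (len 6), cursors c1@2 c2@4, authorship ......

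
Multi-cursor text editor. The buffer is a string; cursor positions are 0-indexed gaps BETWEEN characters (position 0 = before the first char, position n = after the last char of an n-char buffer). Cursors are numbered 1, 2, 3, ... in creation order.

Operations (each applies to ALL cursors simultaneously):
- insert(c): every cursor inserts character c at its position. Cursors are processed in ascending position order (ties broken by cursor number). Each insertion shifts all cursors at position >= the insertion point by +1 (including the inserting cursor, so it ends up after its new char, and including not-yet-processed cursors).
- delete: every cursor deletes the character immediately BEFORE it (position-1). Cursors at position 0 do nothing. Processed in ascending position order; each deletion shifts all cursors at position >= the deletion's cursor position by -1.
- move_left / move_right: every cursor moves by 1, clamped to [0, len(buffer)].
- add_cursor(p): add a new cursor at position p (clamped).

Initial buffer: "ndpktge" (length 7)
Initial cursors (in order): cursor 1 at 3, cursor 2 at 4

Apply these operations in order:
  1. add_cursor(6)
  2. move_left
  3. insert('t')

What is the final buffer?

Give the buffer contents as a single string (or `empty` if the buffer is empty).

Answer: ndtptkttge

Derivation:
After op 1 (add_cursor(6)): buffer="ndpktge" (len 7), cursors c1@3 c2@4 c3@6, authorship .......
After op 2 (move_left): buffer="ndpktge" (len 7), cursors c1@2 c2@3 c3@5, authorship .......
After op 3 (insert('t')): buffer="ndtptkttge" (len 10), cursors c1@3 c2@5 c3@8, authorship ..1.2..3..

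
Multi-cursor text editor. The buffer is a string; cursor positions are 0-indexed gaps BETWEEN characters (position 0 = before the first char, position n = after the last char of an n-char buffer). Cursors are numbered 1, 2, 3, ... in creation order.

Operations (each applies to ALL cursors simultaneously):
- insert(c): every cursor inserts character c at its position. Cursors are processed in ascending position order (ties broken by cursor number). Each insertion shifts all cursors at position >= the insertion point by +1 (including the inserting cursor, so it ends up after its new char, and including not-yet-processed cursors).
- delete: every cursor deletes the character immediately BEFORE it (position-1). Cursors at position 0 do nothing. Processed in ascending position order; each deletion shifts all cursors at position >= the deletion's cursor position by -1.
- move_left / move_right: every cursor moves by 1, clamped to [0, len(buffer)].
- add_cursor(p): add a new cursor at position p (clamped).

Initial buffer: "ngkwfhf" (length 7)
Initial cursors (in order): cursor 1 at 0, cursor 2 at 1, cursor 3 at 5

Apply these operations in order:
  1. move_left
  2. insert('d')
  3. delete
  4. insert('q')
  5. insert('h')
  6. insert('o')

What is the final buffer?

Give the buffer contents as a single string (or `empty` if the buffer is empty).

After op 1 (move_left): buffer="ngkwfhf" (len 7), cursors c1@0 c2@0 c3@4, authorship .......
After op 2 (insert('d')): buffer="ddngkwdfhf" (len 10), cursors c1@2 c2@2 c3@7, authorship 12....3...
After op 3 (delete): buffer="ngkwfhf" (len 7), cursors c1@0 c2@0 c3@4, authorship .......
After op 4 (insert('q')): buffer="qqngkwqfhf" (len 10), cursors c1@2 c2@2 c3@7, authorship 12....3...
After op 5 (insert('h')): buffer="qqhhngkwqhfhf" (len 13), cursors c1@4 c2@4 c3@10, authorship 1212....33...
After op 6 (insert('o')): buffer="qqhhoongkwqhofhf" (len 16), cursors c1@6 c2@6 c3@13, authorship 121212....333...

Answer: qqhhoongkwqhofhf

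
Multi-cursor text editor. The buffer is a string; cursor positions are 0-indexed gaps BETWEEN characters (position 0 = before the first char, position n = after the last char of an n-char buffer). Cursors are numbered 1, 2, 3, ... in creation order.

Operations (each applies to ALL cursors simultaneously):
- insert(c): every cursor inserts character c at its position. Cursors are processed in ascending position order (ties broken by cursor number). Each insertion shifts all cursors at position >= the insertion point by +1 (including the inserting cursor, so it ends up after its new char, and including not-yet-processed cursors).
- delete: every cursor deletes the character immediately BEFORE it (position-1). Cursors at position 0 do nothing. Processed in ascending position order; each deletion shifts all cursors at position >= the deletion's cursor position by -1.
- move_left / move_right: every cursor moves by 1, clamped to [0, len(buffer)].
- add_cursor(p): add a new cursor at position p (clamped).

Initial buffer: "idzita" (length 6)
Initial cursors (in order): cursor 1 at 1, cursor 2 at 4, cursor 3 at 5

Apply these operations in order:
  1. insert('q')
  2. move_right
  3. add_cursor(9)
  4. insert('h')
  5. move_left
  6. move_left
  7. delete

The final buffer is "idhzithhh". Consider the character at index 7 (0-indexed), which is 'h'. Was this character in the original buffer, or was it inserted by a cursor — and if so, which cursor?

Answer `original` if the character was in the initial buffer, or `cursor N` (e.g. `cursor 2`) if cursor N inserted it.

Answer: cursor 3

Derivation:
After op 1 (insert('q')): buffer="iqdziqtqa" (len 9), cursors c1@2 c2@6 c3@8, authorship .1...2.3.
After op 2 (move_right): buffer="iqdziqtqa" (len 9), cursors c1@3 c2@7 c3@9, authorship .1...2.3.
After op 3 (add_cursor(9)): buffer="iqdziqtqa" (len 9), cursors c1@3 c2@7 c3@9 c4@9, authorship .1...2.3.
After op 4 (insert('h')): buffer="iqdhziqthqahh" (len 13), cursors c1@4 c2@9 c3@13 c4@13, authorship .1.1..2.23.34
After op 5 (move_left): buffer="iqdhziqthqahh" (len 13), cursors c1@3 c2@8 c3@12 c4@12, authorship .1.1..2.23.34
After op 6 (move_left): buffer="iqdhziqthqahh" (len 13), cursors c1@2 c2@7 c3@11 c4@11, authorship .1.1..2.23.34
After op 7 (delete): buffer="idhzithhh" (len 9), cursors c1@1 c2@5 c3@7 c4@7, authorship ..1...234
Authorship (.=original, N=cursor N): . . 1 . . . 2 3 4
Index 7: author = 3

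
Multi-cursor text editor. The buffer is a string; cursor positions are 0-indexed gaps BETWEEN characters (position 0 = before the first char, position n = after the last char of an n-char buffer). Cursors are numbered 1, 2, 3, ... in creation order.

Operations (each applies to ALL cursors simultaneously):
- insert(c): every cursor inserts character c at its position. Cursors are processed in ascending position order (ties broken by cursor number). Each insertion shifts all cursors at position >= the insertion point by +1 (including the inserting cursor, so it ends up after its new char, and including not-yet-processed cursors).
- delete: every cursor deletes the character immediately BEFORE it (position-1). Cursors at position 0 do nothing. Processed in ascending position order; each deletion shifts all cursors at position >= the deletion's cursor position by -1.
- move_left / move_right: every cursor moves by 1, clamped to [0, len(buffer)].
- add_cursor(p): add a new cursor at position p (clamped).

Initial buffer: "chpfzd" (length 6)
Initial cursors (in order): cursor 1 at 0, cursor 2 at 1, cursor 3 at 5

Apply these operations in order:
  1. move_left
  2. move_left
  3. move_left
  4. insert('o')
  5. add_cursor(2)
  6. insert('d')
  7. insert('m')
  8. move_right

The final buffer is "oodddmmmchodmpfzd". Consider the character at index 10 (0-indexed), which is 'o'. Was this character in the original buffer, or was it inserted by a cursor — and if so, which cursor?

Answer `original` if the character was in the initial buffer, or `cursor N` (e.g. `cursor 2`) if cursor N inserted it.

Answer: cursor 3

Derivation:
After op 1 (move_left): buffer="chpfzd" (len 6), cursors c1@0 c2@0 c3@4, authorship ......
After op 2 (move_left): buffer="chpfzd" (len 6), cursors c1@0 c2@0 c3@3, authorship ......
After op 3 (move_left): buffer="chpfzd" (len 6), cursors c1@0 c2@0 c3@2, authorship ......
After op 4 (insert('o')): buffer="oochopfzd" (len 9), cursors c1@2 c2@2 c3@5, authorship 12..3....
After op 5 (add_cursor(2)): buffer="oochopfzd" (len 9), cursors c1@2 c2@2 c4@2 c3@5, authorship 12..3....
After op 6 (insert('d')): buffer="oodddchodpfzd" (len 13), cursors c1@5 c2@5 c4@5 c3@9, authorship 12124..33....
After op 7 (insert('m')): buffer="oodddmmmchodmpfzd" (len 17), cursors c1@8 c2@8 c4@8 c3@13, authorship 12124124..333....
After op 8 (move_right): buffer="oodddmmmchodmpfzd" (len 17), cursors c1@9 c2@9 c4@9 c3@14, authorship 12124124..333....
Authorship (.=original, N=cursor N): 1 2 1 2 4 1 2 4 . . 3 3 3 . . . .
Index 10: author = 3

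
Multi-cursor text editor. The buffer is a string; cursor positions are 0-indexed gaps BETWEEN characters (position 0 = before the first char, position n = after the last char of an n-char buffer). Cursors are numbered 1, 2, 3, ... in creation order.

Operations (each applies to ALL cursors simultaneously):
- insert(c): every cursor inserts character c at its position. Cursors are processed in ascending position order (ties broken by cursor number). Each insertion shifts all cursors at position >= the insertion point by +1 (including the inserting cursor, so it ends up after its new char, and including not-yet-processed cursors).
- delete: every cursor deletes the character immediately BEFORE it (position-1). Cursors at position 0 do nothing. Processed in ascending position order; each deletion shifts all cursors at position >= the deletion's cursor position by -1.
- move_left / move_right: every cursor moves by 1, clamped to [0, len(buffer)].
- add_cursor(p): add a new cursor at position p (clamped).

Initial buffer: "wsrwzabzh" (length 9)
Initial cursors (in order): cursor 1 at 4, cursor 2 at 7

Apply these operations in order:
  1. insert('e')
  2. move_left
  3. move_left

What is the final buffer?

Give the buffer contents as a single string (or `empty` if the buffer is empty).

Answer: wsrwezabezh

Derivation:
After op 1 (insert('e')): buffer="wsrwezabezh" (len 11), cursors c1@5 c2@9, authorship ....1...2..
After op 2 (move_left): buffer="wsrwezabezh" (len 11), cursors c1@4 c2@8, authorship ....1...2..
After op 3 (move_left): buffer="wsrwezabezh" (len 11), cursors c1@3 c2@7, authorship ....1...2..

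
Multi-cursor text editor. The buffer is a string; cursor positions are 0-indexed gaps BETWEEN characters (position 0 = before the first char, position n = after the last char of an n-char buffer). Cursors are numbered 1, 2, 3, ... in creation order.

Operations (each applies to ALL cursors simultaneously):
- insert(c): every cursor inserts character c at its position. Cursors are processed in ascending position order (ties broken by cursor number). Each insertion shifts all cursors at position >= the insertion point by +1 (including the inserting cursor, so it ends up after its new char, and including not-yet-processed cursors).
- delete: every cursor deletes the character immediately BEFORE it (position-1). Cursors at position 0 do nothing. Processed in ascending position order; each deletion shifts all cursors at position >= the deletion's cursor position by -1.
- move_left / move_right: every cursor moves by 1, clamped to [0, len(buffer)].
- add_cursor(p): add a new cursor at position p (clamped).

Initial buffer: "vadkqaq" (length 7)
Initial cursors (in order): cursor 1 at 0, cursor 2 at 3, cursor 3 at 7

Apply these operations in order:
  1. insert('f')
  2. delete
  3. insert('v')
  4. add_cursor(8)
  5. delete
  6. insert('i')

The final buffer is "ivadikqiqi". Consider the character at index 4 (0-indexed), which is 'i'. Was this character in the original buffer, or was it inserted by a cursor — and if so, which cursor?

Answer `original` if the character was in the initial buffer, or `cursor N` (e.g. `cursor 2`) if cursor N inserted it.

Answer: cursor 2

Derivation:
After op 1 (insert('f')): buffer="fvadfkqaqf" (len 10), cursors c1@1 c2@5 c3@10, authorship 1...2....3
After op 2 (delete): buffer="vadkqaq" (len 7), cursors c1@0 c2@3 c3@7, authorship .......
After op 3 (insert('v')): buffer="vvadvkqaqv" (len 10), cursors c1@1 c2@5 c3@10, authorship 1...2....3
After op 4 (add_cursor(8)): buffer="vvadvkqaqv" (len 10), cursors c1@1 c2@5 c4@8 c3@10, authorship 1...2....3
After op 5 (delete): buffer="vadkqq" (len 6), cursors c1@0 c2@3 c4@5 c3@6, authorship ......
After op 6 (insert('i')): buffer="ivadikqiqi" (len 10), cursors c1@1 c2@5 c4@8 c3@10, authorship 1...2..4.3
Authorship (.=original, N=cursor N): 1 . . . 2 . . 4 . 3
Index 4: author = 2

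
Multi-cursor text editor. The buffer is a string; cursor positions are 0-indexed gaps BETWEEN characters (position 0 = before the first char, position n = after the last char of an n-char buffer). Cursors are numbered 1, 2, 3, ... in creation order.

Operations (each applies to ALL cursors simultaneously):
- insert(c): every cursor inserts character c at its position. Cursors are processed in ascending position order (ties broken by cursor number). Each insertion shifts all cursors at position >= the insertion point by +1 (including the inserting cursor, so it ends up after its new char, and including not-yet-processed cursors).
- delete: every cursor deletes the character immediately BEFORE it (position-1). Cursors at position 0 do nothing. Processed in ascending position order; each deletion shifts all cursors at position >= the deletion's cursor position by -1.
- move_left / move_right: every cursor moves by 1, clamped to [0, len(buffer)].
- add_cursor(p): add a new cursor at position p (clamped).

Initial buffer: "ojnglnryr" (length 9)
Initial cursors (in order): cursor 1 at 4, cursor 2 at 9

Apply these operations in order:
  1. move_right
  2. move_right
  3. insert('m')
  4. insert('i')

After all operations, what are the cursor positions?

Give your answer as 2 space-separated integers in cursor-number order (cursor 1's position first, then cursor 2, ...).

After op 1 (move_right): buffer="ojnglnryr" (len 9), cursors c1@5 c2@9, authorship .........
After op 2 (move_right): buffer="ojnglnryr" (len 9), cursors c1@6 c2@9, authorship .........
After op 3 (insert('m')): buffer="ojnglnmryrm" (len 11), cursors c1@7 c2@11, authorship ......1...2
After op 4 (insert('i')): buffer="ojnglnmiryrmi" (len 13), cursors c1@8 c2@13, authorship ......11...22

Answer: 8 13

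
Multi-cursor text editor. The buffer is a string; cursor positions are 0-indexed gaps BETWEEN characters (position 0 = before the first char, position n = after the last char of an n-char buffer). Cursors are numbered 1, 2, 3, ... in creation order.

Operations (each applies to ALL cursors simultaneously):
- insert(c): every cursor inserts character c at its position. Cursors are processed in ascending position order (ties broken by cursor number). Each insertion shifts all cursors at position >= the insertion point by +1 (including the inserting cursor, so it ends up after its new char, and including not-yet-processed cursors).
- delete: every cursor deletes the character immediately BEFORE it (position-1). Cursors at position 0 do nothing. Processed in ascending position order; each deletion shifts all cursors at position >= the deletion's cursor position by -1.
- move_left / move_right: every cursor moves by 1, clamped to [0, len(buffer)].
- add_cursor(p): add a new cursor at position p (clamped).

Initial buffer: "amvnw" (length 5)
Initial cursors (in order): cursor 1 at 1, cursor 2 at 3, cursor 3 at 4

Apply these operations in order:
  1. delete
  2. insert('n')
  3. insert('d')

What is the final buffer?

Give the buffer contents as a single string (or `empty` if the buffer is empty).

After op 1 (delete): buffer="mw" (len 2), cursors c1@0 c2@1 c3@1, authorship ..
After op 2 (insert('n')): buffer="nmnnw" (len 5), cursors c1@1 c2@4 c3@4, authorship 1.23.
After op 3 (insert('d')): buffer="ndmnnddw" (len 8), cursors c1@2 c2@7 c3@7, authorship 11.2323.

Answer: ndmnnddw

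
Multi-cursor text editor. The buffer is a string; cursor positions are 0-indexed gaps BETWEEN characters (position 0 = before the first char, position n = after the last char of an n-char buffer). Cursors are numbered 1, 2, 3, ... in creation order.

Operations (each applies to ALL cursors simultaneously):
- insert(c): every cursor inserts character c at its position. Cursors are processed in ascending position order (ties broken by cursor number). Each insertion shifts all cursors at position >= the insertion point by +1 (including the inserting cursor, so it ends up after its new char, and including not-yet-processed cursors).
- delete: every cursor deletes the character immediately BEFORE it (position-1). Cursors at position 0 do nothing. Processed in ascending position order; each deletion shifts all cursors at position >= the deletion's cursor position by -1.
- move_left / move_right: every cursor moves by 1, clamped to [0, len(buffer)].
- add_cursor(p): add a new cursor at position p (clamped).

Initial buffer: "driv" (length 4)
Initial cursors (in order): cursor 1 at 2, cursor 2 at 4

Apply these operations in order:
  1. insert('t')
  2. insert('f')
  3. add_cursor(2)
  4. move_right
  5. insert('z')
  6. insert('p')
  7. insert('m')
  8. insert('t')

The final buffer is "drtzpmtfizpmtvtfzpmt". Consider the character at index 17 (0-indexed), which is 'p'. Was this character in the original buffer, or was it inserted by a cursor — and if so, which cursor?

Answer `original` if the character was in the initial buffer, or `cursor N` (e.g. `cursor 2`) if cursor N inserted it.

After op 1 (insert('t')): buffer="drtivt" (len 6), cursors c1@3 c2@6, authorship ..1..2
After op 2 (insert('f')): buffer="drtfivtf" (len 8), cursors c1@4 c2@8, authorship ..11..22
After op 3 (add_cursor(2)): buffer="drtfivtf" (len 8), cursors c3@2 c1@4 c2@8, authorship ..11..22
After op 4 (move_right): buffer="drtfivtf" (len 8), cursors c3@3 c1@5 c2@8, authorship ..11..22
After op 5 (insert('z')): buffer="drtzfizvtfz" (len 11), cursors c3@4 c1@7 c2@11, authorship ..131.1.222
After op 6 (insert('p')): buffer="drtzpfizpvtfzp" (len 14), cursors c3@5 c1@9 c2@14, authorship ..1331.11.2222
After op 7 (insert('m')): buffer="drtzpmfizpmvtfzpm" (len 17), cursors c3@6 c1@11 c2@17, authorship ..13331.111.22222
After op 8 (insert('t')): buffer="drtzpmtfizpmtvtfzpmt" (len 20), cursors c3@7 c1@13 c2@20, authorship ..133331.1111.222222
Authorship (.=original, N=cursor N): . . 1 3 3 3 3 1 . 1 1 1 1 . 2 2 2 2 2 2
Index 17: author = 2

Answer: cursor 2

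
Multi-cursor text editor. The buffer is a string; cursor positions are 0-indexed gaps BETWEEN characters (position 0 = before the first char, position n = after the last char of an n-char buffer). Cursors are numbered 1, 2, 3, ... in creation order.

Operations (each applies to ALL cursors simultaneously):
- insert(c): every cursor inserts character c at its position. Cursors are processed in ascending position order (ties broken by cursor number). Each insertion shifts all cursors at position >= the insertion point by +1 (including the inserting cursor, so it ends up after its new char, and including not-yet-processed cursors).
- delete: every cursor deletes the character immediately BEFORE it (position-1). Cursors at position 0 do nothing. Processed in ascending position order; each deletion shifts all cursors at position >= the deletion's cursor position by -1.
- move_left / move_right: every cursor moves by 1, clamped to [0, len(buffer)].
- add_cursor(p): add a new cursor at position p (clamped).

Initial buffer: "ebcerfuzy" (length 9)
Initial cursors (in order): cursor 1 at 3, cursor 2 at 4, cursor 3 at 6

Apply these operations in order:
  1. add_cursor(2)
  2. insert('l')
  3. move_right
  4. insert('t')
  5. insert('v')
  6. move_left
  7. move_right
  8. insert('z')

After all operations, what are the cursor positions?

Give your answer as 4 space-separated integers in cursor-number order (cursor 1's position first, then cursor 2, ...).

After op 1 (add_cursor(2)): buffer="ebcerfuzy" (len 9), cursors c4@2 c1@3 c2@4 c3@6, authorship .........
After op 2 (insert('l')): buffer="eblclelrfluzy" (len 13), cursors c4@3 c1@5 c2@7 c3@10, authorship ..4.1.2..3...
After op 3 (move_right): buffer="eblclelrfluzy" (len 13), cursors c4@4 c1@6 c2@8 c3@11, authorship ..4.1.2..3...
After op 4 (insert('t')): buffer="eblctletlrtflutzy" (len 17), cursors c4@5 c1@8 c2@11 c3@15, authorship ..4.41.12.2.3.3..
After op 5 (insert('v')): buffer="eblctvletvlrtvflutvzy" (len 21), cursors c4@6 c1@10 c2@14 c3@19, authorship ..4.441.112.22.3.33..
After op 6 (move_left): buffer="eblctvletvlrtvflutvzy" (len 21), cursors c4@5 c1@9 c2@13 c3@18, authorship ..4.441.112.22.3.33..
After op 7 (move_right): buffer="eblctvletvlrtvflutvzy" (len 21), cursors c4@6 c1@10 c2@14 c3@19, authorship ..4.441.112.22.3.33..
After op 8 (insert('z')): buffer="eblctvzletvzlrtvzflutvzzy" (len 25), cursors c4@7 c1@12 c2@17 c3@23, authorship ..4.4441.1112.222.3.333..

Answer: 12 17 23 7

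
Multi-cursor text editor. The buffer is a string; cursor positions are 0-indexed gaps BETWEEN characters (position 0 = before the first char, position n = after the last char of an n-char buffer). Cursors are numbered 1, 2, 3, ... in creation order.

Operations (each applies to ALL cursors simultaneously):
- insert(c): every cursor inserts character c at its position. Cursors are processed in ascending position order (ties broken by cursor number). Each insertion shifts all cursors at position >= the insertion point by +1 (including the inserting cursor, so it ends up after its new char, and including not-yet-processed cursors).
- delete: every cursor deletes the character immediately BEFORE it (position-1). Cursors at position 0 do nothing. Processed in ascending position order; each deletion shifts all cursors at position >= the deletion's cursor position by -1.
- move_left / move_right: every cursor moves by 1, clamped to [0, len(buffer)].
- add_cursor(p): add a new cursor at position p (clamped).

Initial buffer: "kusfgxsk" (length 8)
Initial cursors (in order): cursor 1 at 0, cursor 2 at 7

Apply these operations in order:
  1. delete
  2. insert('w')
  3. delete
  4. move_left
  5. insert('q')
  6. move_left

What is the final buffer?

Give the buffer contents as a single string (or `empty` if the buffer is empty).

After op 1 (delete): buffer="kusfgxk" (len 7), cursors c1@0 c2@6, authorship .......
After op 2 (insert('w')): buffer="wkusfgxwk" (len 9), cursors c1@1 c2@8, authorship 1......2.
After op 3 (delete): buffer="kusfgxk" (len 7), cursors c1@0 c2@6, authorship .......
After op 4 (move_left): buffer="kusfgxk" (len 7), cursors c1@0 c2@5, authorship .......
After op 5 (insert('q')): buffer="qkusfgqxk" (len 9), cursors c1@1 c2@7, authorship 1.....2..
After op 6 (move_left): buffer="qkusfgqxk" (len 9), cursors c1@0 c2@6, authorship 1.....2..

Answer: qkusfgqxk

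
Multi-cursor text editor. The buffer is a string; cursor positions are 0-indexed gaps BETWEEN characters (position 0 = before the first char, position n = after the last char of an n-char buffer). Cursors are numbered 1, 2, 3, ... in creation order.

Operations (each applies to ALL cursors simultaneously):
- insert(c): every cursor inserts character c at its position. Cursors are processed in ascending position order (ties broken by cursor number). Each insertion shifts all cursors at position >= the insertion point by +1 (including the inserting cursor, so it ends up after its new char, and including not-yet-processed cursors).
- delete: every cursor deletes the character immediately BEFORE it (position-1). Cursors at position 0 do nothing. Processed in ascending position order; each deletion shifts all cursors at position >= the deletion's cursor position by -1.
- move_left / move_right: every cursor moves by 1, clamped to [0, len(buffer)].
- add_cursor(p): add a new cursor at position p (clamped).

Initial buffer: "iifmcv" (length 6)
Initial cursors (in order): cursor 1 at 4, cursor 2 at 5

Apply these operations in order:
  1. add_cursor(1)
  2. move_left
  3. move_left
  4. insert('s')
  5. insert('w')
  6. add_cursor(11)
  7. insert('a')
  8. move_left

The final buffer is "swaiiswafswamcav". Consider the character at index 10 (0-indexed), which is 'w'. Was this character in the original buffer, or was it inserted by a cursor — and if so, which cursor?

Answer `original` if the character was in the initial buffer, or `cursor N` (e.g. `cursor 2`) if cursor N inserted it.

Answer: cursor 2

Derivation:
After op 1 (add_cursor(1)): buffer="iifmcv" (len 6), cursors c3@1 c1@4 c2@5, authorship ......
After op 2 (move_left): buffer="iifmcv" (len 6), cursors c3@0 c1@3 c2@4, authorship ......
After op 3 (move_left): buffer="iifmcv" (len 6), cursors c3@0 c1@2 c2@3, authorship ......
After op 4 (insert('s')): buffer="siisfsmcv" (len 9), cursors c3@1 c1@4 c2@6, authorship 3..1.2...
After op 5 (insert('w')): buffer="swiiswfswmcv" (len 12), cursors c3@2 c1@6 c2@9, authorship 33..11.22...
After op 6 (add_cursor(11)): buffer="swiiswfswmcv" (len 12), cursors c3@2 c1@6 c2@9 c4@11, authorship 33..11.22...
After op 7 (insert('a')): buffer="swaiiswafswamcav" (len 16), cursors c3@3 c1@8 c2@12 c4@15, authorship 333..111.222..4.
After op 8 (move_left): buffer="swaiiswafswamcav" (len 16), cursors c3@2 c1@7 c2@11 c4@14, authorship 333..111.222..4.
Authorship (.=original, N=cursor N): 3 3 3 . . 1 1 1 . 2 2 2 . . 4 .
Index 10: author = 2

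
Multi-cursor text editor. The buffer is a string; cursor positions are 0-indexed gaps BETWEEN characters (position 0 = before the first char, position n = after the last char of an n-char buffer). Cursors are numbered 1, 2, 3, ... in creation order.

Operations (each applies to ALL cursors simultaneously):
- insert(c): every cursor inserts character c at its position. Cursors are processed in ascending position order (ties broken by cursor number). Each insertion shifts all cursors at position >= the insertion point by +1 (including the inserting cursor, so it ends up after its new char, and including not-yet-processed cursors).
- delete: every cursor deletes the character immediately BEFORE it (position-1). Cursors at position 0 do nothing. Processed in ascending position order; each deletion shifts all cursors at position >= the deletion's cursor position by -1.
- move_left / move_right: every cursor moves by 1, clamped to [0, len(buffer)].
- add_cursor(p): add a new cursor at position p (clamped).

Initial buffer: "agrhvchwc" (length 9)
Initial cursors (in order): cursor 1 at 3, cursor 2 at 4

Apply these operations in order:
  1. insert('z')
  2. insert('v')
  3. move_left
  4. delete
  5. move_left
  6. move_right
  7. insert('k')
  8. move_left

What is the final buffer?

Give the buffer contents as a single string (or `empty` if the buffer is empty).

After op 1 (insert('z')): buffer="agrzhzvchwc" (len 11), cursors c1@4 c2@6, authorship ...1.2.....
After op 2 (insert('v')): buffer="agrzvhzvvchwc" (len 13), cursors c1@5 c2@8, authorship ...11.22.....
After op 3 (move_left): buffer="agrzvhzvvchwc" (len 13), cursors c1@4 c2@7, authorship ...11.22.....
After op 4 (delete): buffer="agrvhvvchwc" (len 11), cursors c1@3 c2@5, authorship ...1.2.....
After op 5 (move_left): buffer="agrvhvvchwc" (len 11), cursors c1@2 c2@4, authorship ...1.2.....
After op 6 (move_right): buffer="agrvhvvchwc" (len 11), cursors c1@3 c2@5, authorship ...1.2.....
After op 7 (insert('k')): buffer="agrkvhkvvchwc" (len 13), cursors c1@4 c2@7, authorship ...11.22.....
After op 8 (move_left): buffer="agrkvhkvvchwc" (len 13), cursors c1@3 c2@6, authorship ...11.22.....

Answer: agrkvhkvvchwc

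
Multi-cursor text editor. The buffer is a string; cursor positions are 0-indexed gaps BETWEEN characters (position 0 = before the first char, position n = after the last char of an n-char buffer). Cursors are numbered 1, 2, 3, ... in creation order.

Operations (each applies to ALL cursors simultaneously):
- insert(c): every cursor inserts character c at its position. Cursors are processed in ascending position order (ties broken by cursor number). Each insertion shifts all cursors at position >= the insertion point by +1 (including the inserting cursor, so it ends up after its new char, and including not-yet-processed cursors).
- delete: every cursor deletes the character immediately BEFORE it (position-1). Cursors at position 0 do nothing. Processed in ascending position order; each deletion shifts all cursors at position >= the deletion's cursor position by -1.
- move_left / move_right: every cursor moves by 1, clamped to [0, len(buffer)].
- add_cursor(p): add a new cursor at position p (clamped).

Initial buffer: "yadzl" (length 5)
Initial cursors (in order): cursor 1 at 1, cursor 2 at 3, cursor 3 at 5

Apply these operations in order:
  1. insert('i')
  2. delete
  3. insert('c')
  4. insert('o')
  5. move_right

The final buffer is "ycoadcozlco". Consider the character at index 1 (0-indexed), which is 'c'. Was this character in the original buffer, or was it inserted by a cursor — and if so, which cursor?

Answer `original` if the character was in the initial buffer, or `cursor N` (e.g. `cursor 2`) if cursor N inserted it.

Answer: cursor 1

Derivation:
After op 1 (insert('i')): buffer="yiadizli" (len 8), cursors c1@2 c2@5 c3@8, authorship .1..2..3
After op 2 (delete): buffer="yadzl" (len 5), cursors c1@1 c2@3 c3@5, authorship .....
After op 3 (insert('c')): buffer="ycadczlc" (len 8), cursors c1@2 c2@5 c3@8, authorship .1..2..3
After op 4 (insert('o')): buffer="ycoadcozlco" (len 11), cursors c1@3 c2@7 c3@11, authorship .11..22..33
After op 5 (move_right): buffer="ycoadcozlco" (len 11), cursors c1@4 c2@8 c3@11, authorship .11..22..33
Authorship (.=original, N=cursor N): . 1 1 . . 2 2 . . 3 3
Index 1: author = 1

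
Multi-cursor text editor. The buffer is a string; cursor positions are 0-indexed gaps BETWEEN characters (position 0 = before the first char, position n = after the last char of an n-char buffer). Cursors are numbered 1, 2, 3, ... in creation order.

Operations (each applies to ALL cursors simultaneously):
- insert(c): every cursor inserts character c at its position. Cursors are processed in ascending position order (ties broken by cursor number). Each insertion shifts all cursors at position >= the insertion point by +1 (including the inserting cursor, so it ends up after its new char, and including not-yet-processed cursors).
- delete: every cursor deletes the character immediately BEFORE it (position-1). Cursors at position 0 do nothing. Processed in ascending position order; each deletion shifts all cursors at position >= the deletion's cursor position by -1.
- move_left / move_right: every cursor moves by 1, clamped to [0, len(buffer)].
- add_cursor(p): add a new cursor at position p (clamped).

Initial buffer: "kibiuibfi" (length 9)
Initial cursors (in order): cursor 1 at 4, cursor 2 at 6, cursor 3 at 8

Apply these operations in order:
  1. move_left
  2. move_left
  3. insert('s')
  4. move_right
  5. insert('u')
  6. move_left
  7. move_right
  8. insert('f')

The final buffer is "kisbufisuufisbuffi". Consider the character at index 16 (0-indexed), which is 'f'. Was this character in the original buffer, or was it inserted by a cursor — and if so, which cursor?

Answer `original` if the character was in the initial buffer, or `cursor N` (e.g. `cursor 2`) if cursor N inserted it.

After op 1 (move_left): buffer="kibiuibfi" (len 9), cursors c1@3 c2@5 c3@7, authorship .........
After op 2 (move_left): buffer="kibiuibfi" (len 9), cursors c1@2 c2@4 c3@6, authorship .........
After op 3 (insert('s')): buffer="kisbisuisbfi" (len 12), cursors c1@3 c2@6 c3@9, authorship ..1..2..3...
After op 4 (move_right): buffer="kisbisuisbfi" (len 12), cursors c1@4 c2@7 c3@10, authorship ..1..2..3...
After op 5 (insert('u')): buffer="kisbuisuuisbufi" (len 15), cursors c1@5 c2@9 c3@13, authorship ..1.1.2.2.3.3..
After op 6 (move_left): buffer="kisbuisuuisbufi" (len 15), cursors c1@4 c2@8 c3@12, authorship ..1.1.2.2.3.3..
After op 7 (move_right): buffer="kisbuisuuisbufi" (len 15), cursors c1@5 c2@9 c3@13, authorship ..1.1.2.2.3.3..
After op 8 (insert('f')): buffer="kisbufisuufisbuffi" (len 18), cursors c1@6 c2@11 c3@16, authorship ..1.11.2.22.3.33..
Authorship (.=original, N=cursor N): . . 1 . 1 1 . 2 . 2 2 . 3 . 3 3 . .
Index 16: author = original

Answer: original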